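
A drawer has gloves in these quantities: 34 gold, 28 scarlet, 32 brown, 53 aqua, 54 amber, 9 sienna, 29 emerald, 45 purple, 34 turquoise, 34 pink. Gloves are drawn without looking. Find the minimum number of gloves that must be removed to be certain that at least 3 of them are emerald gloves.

326

In the worst case for collecting emerald gloves, every non-emerald glove comes out first.
There are 34 + 28 + 32 + 53 + 54 + 9 + 45 + 34 + 34 = 323 non-emerald gloves altogether.
After those, each further glove must be emerald, so 323 + 3 = 326 draws guarantee 3 emerald gloves.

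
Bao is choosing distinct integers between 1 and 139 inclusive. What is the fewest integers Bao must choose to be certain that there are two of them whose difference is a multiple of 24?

25

Integers whose pairwise differences are multiples of 24 are exactly those sharing a remainder mod 24. The 24 residue classes mod 24 are the pigeonholes.
With 24 integers one could put 1 in each residue class and have no class reach 2.
The 25th integer pushes some class to 2, so 24·1 + 1 = 25.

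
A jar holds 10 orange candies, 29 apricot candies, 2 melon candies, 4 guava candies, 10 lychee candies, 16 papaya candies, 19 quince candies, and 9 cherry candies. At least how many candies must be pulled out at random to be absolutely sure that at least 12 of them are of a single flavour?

An adversary could hand out at most 11 candies per flavour (5 flavours run out sooner): 10 + 11 + 2 + 4 + 10 + 11 + 11 + 9 = 68 candies and still no flavour has 12.
One more candy lands in a flavour already at 11, so 69 draws are enough and 68 are not.

69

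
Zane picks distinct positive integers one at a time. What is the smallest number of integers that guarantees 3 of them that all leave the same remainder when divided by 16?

The 16 residue classes mod 16 are the pigeonholes.
With 32 integers one could put 2 in each residue class and have no class reach 3.
The 33rd integer pushes some class to 3, so 16·2 + 1 = 33.

33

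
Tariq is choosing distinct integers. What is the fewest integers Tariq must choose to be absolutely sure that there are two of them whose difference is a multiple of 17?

Integers whose pairwise differences are multiples of 17 are exactly those sharing a remainder mod 17. By the pigeonhole principle, the 17 residue classes mod 17 are the pigeonholes.
With 17 integers one could put 1 in each residue class and have no class reach 2.
The 18th integer pushes some class to 2, so 17·1 + 1 = 18.

18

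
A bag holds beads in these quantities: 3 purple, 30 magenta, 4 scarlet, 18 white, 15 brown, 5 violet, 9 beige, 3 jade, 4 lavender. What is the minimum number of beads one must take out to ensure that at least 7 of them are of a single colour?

44

The 9 colours are the holes; the beads drawn are the pigeons.
To avoid 7 of any one colour, the worst case takes at most 6 of each colour, or every bead of a colour that has fewer than 6.
That gives 3 + 6 + 4 + 6 + 6 + 5 + 6 + 3 + 4 = 43 beads with no colour reaching 7.
The next bead forces some colour to 7, so 43 + 1 = 44.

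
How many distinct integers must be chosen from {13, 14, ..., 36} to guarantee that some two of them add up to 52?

Two chosen integers sum to 52 exactly when both halves of some pair {x, 52−x} with 16 ≤ x ≤ 52−x ≤ 36 are chosen — 10 such pairs.
The remaining 4 elements (those with no distinct partner in range) can never complete a 52-sum, so the worst case takes all of them and one from each pair: 4 + 10 = 14.
By the pigeonhole principle, the 15th integer has to be the second member of some pair, so 14 + 1 = 15.

15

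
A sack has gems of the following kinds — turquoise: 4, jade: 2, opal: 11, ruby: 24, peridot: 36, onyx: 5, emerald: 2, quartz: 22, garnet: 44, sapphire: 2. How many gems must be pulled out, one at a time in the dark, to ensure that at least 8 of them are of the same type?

51

Put each drawn gem into a box by type. The largest draw with every box below 8 takes min(count, 7) from each type; types with fewer than 7 contribute all they have.
Σ min(cᵢ, 7) = 4 + 2 + 7 + 7 + 7 + 5 + 2 + 7 + 7 + 2 = 50.
Draw number 50 + 1 = 51 must push one box to 8.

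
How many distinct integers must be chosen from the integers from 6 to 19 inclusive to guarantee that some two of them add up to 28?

10

Group the elements by complementary pair {x, 28−x}: {9,19}, {10,18}, {11,17}, …, giving 5 two-element pairs, the single value 14 (it cannot pair with itself since the integers are distinct), and 3 integers whose partner 28−x falls outside [6,19].
Treating each of those 9 groups as a pigeonhole, one can pick one integer per group — 9 integers — with no two summing to 28.
The 10th integer lands in an occupied pair, forcing a sum of 28.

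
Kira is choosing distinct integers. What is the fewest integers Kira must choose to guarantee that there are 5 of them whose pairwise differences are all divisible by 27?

Integers whose pairwise differences are multiples of 27 are exactly those sharing a remainder mod 27. Pigeonhole: the 27 residue classes mod 27 are the pigeonholes.
With 108 integers one could put 4 in each residue class and have no class reach 5.
The 109th integer pushes some class to 5, so 27·4 + 1 = 109.

109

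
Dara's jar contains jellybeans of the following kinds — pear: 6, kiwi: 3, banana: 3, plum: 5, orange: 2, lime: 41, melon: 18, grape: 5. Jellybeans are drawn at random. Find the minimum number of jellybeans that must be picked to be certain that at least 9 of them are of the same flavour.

Put each drawn jellybean into a box by flavour. The largest draw with every box below 9 takes min(count, 8) from each flavour; flavours with fewer than 8 contribute all they have.
Σ min(cᵢ, 8) = 6 + 3 + 3 + 5 + 2 + 8 + 8 + 5 = 40.
Draw number 40 + 1 = 41 must push one box to 9.

41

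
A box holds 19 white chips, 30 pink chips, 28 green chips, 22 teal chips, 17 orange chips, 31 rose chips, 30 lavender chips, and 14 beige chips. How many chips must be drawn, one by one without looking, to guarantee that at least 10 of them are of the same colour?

73

By the pigeonhole principle, put each drawn chip into a box by colour. The largest draw with every box below 10 takes min(count, 9) from each colour.
Σ min(cᵢ, 9) = 9 + 9 + 9 + 9 + 9 + 9 + 9 + 9 = 72.
Draw number 72 + 1 = 73 must push one box to 10.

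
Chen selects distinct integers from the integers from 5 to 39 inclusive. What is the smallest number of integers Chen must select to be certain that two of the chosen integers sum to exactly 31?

A set avoiding the sum 31 can contain at most one of each pair {x, 31−x}, plus the 13 elements whose complement lies outside the range.
The integers 16, …, 39 (24 of them) are such a set: any two sum to at least 16+17 = 33 > 31.
Any 25th integer completes one of the 11 pairs, so 25 choices force a sum of 31.

25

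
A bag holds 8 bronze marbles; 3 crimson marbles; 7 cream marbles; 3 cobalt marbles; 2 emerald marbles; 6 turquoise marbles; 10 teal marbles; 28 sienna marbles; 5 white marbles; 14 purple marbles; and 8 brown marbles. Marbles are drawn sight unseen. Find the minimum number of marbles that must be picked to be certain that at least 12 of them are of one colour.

An adversary could hand out at most 11 marbles per colour (9 colours run out sooner): 8 + 3 + 7 + 3 + 2 + 6 + 10 + 11 + 5 + 11 + 8 = 74 marbles and still no colour has 12.
By pigeonhole, one more marble lands in a colour already at 11, so 75 draws are enough and 74 are not.

75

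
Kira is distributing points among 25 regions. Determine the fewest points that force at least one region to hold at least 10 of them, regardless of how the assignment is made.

226

With 225 points one could put exactly 9 in each of the 25 regions, and no region would reach 10.
By the pigeonhole principle, one more point must land in a region that already has 9, giving it 10.
So 25 × 9 + 1 = 226 points are required.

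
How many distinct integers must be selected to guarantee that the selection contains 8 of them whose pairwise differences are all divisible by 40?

281

Integers whose pairwise differences are multiples of 40 are exactly those sharing a remainder mod 40. By the pigeonhole principle, the 40 residue classes mod 40 are the pigeonholes.
With 280 integers one could put 7 in each residue class and have no class reach 8.
The 281st integer pushes some class to 8, so 40·7 + 1 = 281.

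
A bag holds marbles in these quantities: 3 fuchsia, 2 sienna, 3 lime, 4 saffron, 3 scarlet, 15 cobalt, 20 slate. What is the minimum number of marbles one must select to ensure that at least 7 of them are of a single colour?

The 7 colours are the holes; the marbles drawn are the pigeons.
To avoid 7 of any one colour, the worst case takes at most 6 of each colour, or every marble of a colour that has fewer than 6.
That gives 3 + 2 + 3 + 4 + 3 + 6 + 6 = 27 marbles with no colour reaching 7.
The next marble forces some colour to 7, so 27 + 1 = 28.

28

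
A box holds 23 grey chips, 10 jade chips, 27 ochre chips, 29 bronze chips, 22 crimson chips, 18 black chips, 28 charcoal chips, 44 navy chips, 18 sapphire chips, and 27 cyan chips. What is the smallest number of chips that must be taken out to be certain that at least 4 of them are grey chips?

In the worst case for collecting grey chips, every non-grey chip comes out first.
There are 10 + 27 + 29 + 22 + 18 + 28 + 44 + 18 + 27 = 223 non-grey chips altogether.
After those, each further chip must be grey, so 223 + 4 = 227 draws guarantee 4 grey chips.

227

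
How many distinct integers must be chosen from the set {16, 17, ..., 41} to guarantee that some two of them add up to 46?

20

Two chosen integers sum to 46 exactly when both halves of some pair {x, 46−x} with 16 ≤ x ≤ 46−x ≤ 30 are chosen — 7 such pairs.
The remaining 12 elements (those with no distinct partner in range) can never complete a 46-sum, so the worst case takes all of them and one from each pair: 12 + 7 = 19.
Pigeonhole: the 20th integer has to be the second member of some pair, so 19 + 1 = 20.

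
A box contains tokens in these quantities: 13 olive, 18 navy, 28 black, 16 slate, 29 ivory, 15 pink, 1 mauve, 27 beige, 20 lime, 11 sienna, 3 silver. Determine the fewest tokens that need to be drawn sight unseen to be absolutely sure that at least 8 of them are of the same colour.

An adversary could hand out at most 7 tokens per colour (mauve, silver run out sooner): 7 + 7 + 7 + 7 + 7 + 7 + 1 + 7 + 7 + 7 + 3 = 67 tokens and still no colour has 8.
Pigeonhole: one more token lands in a colour already at 7, so 68 draws are enough and 67 are not.

68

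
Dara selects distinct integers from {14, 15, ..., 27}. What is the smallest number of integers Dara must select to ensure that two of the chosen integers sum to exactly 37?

10

Group the elements by complementary pair {x, 37−x}: {14,23}, {15,22}, {16,21}, …, giving 5 two-element pairs and 4 integers whose partner 37−x falls outside [14,27].
Treating each of those 9 groups as a pigeonhole, one can pick one integer per group — 9 integers — with no two summing to 37.
The 10th integer lands in an occupied pair, forcing a sum of 37.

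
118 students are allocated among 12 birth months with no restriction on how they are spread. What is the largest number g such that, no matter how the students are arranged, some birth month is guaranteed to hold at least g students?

By the pigeonhole principle, the 12 birth months are the holes and the 118 students are the pigeons.
If every birth month held at most 9 students, the total would be at most 12 × 9 = 108, which is less than 118.
So some birth month holds at least ⌈118/12⌉ = 10 students.

10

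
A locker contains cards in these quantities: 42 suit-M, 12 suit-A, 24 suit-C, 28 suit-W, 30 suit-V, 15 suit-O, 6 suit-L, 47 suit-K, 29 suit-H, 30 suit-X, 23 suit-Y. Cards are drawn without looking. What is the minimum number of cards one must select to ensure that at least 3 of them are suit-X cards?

In the worst case for collecting suit-X cards, every non-suit-X card comes out first.
There are 42 + 12 + 24 + 28 + 30 + 15 + 6 + 47 + 29 + 23 = 256 non-suit-X cards altogether.
After those, each further card must be suit-X, so 256 + 3 = 259 draws guarantee 3 suit-X cards.

259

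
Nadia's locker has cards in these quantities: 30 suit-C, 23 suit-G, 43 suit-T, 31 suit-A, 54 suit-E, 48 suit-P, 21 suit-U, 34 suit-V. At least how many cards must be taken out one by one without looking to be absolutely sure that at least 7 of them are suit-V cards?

257

In the worst case for collecting suit-V cards, every non-suit-V card comes out first.
There are 30 + 23 + 43 + 31 + 54 + 48 + 21 = 250 non-suit-V cards altogether.
After those, each further card must be suit-V, so 250 + 7 = 257 draws guarantee 7 suit-V cards.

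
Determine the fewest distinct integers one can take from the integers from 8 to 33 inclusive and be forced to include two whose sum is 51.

A set avoiding the sum 51 can contain at most one of each pair {x, 51−x}, plus the 10 elements whose complement lies outside the range.
The integers 8, …, 25 (18 of them) are such a set: any two sum to at least 8+9 = 17 and at most 24+25 = 49 < 51.
Any 19th integer completes one of the 8 pairs, so 19 choices force a sum of 51.

19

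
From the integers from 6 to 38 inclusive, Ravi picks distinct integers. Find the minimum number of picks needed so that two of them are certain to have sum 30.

25

Group the elements by complementary pair {x, 30−x}: {6,24}, {7,23}, {8,22}, …, giving 9 two-element pairs, the single value 15 (it cannot pair with itself since the integers are distinct), and 14 integers whose partner 30−x falls outside [6,38].
Pigeonhole: treating each of those 24 groups as a pigeonhole, one can pick one integer per group — 24 integers — with no two summing to 30.
The 25th integer lands in an occupied pair, forcing a sum of 30.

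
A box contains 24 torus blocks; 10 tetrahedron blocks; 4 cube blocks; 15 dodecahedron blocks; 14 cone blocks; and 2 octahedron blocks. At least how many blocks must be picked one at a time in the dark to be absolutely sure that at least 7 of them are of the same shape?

31

An adversary could hand out at most 6 blocks per shape (cube, octahedron run out sooner): 6 + 6 + 4 + 6 + 6 + 2 = 30 blocks and still no shape has 7.
One more block lands in a shape already at 6, so 31 draws are enough and 30 are not.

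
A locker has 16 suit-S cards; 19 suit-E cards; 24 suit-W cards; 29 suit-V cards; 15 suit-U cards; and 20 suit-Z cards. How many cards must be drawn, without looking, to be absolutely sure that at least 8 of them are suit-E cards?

In the worst case for collecting suit-E cards, every non-suit-E card comes out first.
There are 16 + 24 + 29 + 15 + 20 = 104 non-suit-E cards altogether.
After those, each further card must be suit-E, so 104 + 8 = 112 draws guarantee 8 suit-E cards.

112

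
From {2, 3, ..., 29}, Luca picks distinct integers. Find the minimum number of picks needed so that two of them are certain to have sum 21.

20

Group the elements by complementary pair {x, 21−x}: {2,19}, {3,18}, {4,17}, …, giving 9 two-element pairs and 10 integers whose partner 21−x falls outside [2,29].
Treating each of those 19 groups as a pigeonhole, one can pick one integer per group — 19 integers — with no two summing to 21.
The 20th integer lands in an occupied pair, forcing a sum of 21.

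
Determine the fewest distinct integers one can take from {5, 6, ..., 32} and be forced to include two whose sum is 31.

18

Two chosen integers sum to 31 exactly when both halves of some pair {x, 31−x} with 5 ≤ x ≤ 31−x ≤ 26 are chosen — 11 such pairs.
The remaining 6 elements (those with no distinct partner in range) can never complete a 31-sum, so the worst case takes all of them and one from each pair: 6 + 11 = 17.
By pigeonhole, the 18th integer has to be the second member of some pair, so 17 + 1 = 18.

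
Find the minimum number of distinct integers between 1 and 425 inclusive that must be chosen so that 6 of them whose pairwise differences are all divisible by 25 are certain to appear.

126

Integers whose pairwise differences are multiples of 25 are exactly those sharing a remainder mod 25. Pigeonhole: the 25 residue classes mod 25 are the pigeonholes.
With 125 integers one could put 5 in each residue class and have no class reach 6.
The 126th integer pushes some class to 6, so 25·5 + 1 = 126.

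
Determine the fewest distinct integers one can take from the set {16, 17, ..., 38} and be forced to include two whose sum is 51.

A set avoiding the sum 51 can contain at most one of each pair {x, 51−x}, plus the 3 elements whose complement lies outside the range.
The integers 26, …, 38 (13 of them) are such a set: any two sum to at least 26+27 = 53 > 51.
By pigeonhole, any 14th integer completes one of the 10 pairs, so 14 choices force a sum of 51.

14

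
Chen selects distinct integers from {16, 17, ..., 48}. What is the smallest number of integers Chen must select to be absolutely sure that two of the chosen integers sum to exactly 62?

19

Two chosen integers sum to 62 exactly when both halves of some pair {x, 62−x} with 16 ≤ x ≤ 62−x ≤ 46 are chosen — 15 such pairs.
The remaining 3 elements (those with no distinct partner in range) can never complete a 62-sum, so the worst case takes all of them and one from each pair: 3 + 15 = 18.
The 19th integer has to be the second member of some pair, so 18 + 1 = 19.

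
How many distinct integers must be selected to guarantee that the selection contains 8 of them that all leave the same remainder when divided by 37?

Pigeonhole: the 37 residue classes mod 37 are the pigeonholes.
With 259 integers one could put 7 in each residue class and have no class reach 8.
The 260th integer pushes some class to 8, so 37·7 + 1 = 260.

260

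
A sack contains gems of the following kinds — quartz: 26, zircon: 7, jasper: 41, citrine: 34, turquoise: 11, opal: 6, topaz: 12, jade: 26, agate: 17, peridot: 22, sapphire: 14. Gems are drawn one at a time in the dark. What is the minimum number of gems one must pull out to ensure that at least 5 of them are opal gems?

In the worst case for collecting opal gems, every non-opal gem comes out first.
There are 26 + 7 + 41 + 34 + 11 + 12 + 26 + 17 + 22 + 14 = 210 non-opal gems altogether.
After those, each further gem must be opal, so 210 + 5 = 215 draws guarantee 5 opal gems.

215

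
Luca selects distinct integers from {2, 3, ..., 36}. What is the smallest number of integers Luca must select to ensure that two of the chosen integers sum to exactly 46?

23

Group the elements by complementary pair {x, 46−x}: {10,36}, {11,35}, {12,34}, …, giving 13 two-element pairs, the single value 23 (it cannot pair with itself since the integers are distinct), and 8 integers whose partner 46−x falls outside [2,36].
Pigeonhole: treating each of those 22 groups as a pigeonhole, one can pick one integer per group — 22 integers — with no two summing to 46.
The 23rd integer lands in an occupied pair, forcing a sum of 46.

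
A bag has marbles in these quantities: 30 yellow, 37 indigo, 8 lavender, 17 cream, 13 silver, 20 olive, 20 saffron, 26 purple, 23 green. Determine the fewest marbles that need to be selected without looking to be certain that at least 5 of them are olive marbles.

In the worst case for collecting olive marbles, every non-olive marble comes out first.
There are 30 + 37 + 8 + 17 + 13 + 20 + 26 + 23 = 174 non-olive marbles altogether.
After those, each further marble must be olive, so 174 + 5 = 179 draws guarantee 5 olive marbles.

179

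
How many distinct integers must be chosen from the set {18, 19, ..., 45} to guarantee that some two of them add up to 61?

Group the elements by complementary pair {x, 61−x}: {18,43}, {19,42}, {20,41}, …, giving 13 two-element pairs and 2 integers whose partner 61−x falls outside [18,45].
Pigeonhole: treating each of those 15 groups as a pigeonhole, one can pick one integer per group — 15 integers — with no two summing to 61.
The 16th integer lands in an occupied pair, forcing a sum of 61.

16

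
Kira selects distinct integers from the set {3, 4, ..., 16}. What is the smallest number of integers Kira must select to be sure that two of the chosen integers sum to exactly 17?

Group the elements by complementary pair {x, 17−x}: {3,14}, {4,13}, {5,12}, …, giving 6 two-element pairs and 2 integers whose partner 17−x falls outside [3,16].
Treating each of those 8 groups as a pigeonhole, one can pick one integer per group — 8 integers — with no two summing to 17.
The 9th integer lands in an occupied pair, forcing a sum of 17.

9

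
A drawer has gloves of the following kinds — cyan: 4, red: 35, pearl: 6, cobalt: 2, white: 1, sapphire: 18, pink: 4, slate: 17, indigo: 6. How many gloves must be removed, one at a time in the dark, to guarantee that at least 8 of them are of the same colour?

The 9 colours are the holes; the gloves drawn are the pigeons.
To avoid 8 of any one colour, the worst case takes at most 7 of each colour, or every glove of a colour that has fewer than 7.
That gives 4 + 7 + 6 + 2 + 1 + 7 + 4 + 7 + 6 = 44 gloves with no colour reaching 8.
The next glove forces some colour to 8, so 44 + 1 = 45.

45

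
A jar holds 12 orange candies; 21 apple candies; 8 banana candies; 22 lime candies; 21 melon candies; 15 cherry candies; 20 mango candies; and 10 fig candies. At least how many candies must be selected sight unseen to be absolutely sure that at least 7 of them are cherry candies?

121

In the worst case for collecting cherry candies, every non-cherry candy comes out first.
There are 12 + 21 + 8 + 22 + 21 + 20 + 10 = 114 non-cherry candies altogether.
After those, each further candy must be cherry, so 114 + 7 = 121 draws guarantee 7 cherry candies.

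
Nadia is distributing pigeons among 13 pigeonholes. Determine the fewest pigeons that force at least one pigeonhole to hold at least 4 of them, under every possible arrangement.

40

With 39 pigeons one could put exactly 3 in each of the 13 pigeonholes, and no pigeonhole would reach 4.
One more pigeon must land in a pigeonhole that already has 3, giving it 4.
So 13 × 3 + 1 = 40 pigeons are required.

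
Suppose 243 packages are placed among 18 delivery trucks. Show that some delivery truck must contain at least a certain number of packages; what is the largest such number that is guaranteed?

By pigeonhole, the 18 delivery trucks are the holes and the 243 packages are the pigeons.
If every delivery truck held at most 13 packages, the total would be at most 18 × 13 = 234, which is less than 243.
So some delivery truck holds at least ⌈243/18⌉ = 14 packages.

14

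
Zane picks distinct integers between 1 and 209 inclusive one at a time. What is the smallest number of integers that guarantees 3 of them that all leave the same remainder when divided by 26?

53

By the pigeonhole principle, the 26 residue classes mod 26 are the pigeonholes.
With 52 integers one could put 2 in each residue class and have no class reach 3.
The 53rd integer pushes some class to 3, so 26·2 + 1 = 53.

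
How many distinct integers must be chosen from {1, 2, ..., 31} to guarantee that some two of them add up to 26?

20

Two chosen integers sum to 26 exactly when both halves of some pair {x, 26−x} with 1 ≤ x ≤ 26−x ≤ 25 are chosen — 12 such pairs.
The remaining 7 elements (those with no distinct partner in range) can never complete a 26-sum, so the worst case takes all of them and one from each pair: 7 + 12 = 19.
By the pigeonhole principle, the 20th integer has to be the second member of some pair, so 19 + 1 = 20.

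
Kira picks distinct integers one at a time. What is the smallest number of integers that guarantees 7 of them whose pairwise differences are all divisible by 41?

Integers whose pairwise differences are multiples of 41 are exactly those sharing a remainder mod 41. Pigeonhole: the 41 residue classes mod 41 are the pigeonholes.
With 246 integers one could put 6 in each residue class and have no class reach 7.
The 247th integer pushes some class to 7, so 41·6 + 1 = 247.

247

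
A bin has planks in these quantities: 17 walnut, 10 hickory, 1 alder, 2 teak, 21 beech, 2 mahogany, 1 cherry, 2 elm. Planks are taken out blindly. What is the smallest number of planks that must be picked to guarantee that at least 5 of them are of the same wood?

21

An adversary could hand out at most 4 planks per wood (5 woods run out sooner): 4 + 4 + 1 + 2 + 4 + 2 + 1 + 2 = 20 planks and still no wood has 5.
One more plank lands in a wood already at 4, so 21 draws are enough and 20 are not.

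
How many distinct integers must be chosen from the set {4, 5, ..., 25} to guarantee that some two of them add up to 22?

Two chosen integers sum to 22 exactly when both halves of some pair {x, 22−x} with 4 ≤ x ≤ 22−x ≤ 18 are chosen — 7 such pairs.
The remaining 8 elements (those with no distinct partner in range) can never complete a 22-sum, so the worst case takes all of them and one from each pair: 8 + 7 = 15.
By pigeonhole, the 16th integer has to be the second member of some pair, so 15 + 1 = 16.

16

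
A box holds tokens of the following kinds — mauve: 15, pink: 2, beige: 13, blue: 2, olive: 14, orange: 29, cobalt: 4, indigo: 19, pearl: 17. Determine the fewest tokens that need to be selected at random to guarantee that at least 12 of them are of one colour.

By the pigeonhole principle, the 9 colours are the holes; the tokens drawn are the pigeons.
To avoid 12 of any one colour, the worst case takes at most 11 of each colour, or every token of a colour that has fewer than 11.
That gives 11 + 2 + 11 + 2 + 11 + 11 + 4 + 11 + 11 = 74 tokens with no colour reaching 12.
The next token forces some colour to 12, so 74 + 1 = 75.

75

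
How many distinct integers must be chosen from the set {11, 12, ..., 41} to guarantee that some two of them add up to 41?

22

A set avoiding the sum 41 can contain at most one of each pair {x, 41−x}, plus the 11 elements whose complement lies outside the range.
The integers 21, …, 41 (21 of them) are such a set: any two sum to at least 21+22 = 43 > 41.
Pigeonhole: any 22nd integer completes one of the 10 pairs, so 22 choices force a sum of 41.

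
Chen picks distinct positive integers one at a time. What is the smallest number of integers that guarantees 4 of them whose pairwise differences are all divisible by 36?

109

Integers whose pairwise differences are multiples of 36 are exactly those sharing a remainder mod 36. The 36 residue classes mod 36 are the pigeonholes.
With 108 integers one could put 3 in each residue class and have no class reach 4.
The 109th integer pushes some class to 4, so 36·3 + 1 = 109.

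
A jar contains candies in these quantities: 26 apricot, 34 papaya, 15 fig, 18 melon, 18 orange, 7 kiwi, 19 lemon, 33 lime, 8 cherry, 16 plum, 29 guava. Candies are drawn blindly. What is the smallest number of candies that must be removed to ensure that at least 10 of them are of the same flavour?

97

Pigeonhole: put each drawn candy into a box by flavour. The largest draw with every box below 10 takes min(count, 9) from each flavour; flavours with fewer than 9 contribute all they have.
Σ min(cᵢ, 9) = 9 + 9 + 9 + 9 + 9 + 7 + 9 + 9 + 8 + 9 + 9 = 96.
Draw number 96 + 1 = 97 must push one box to 10.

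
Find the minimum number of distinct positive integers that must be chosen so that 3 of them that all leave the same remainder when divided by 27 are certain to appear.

55

Pigeonhole: the 27 residue classes mod 27 are the pigeonholes.
With 54 integers one could put 2 in each residue class and have no class reach 3.
The 55th integer pushes some class to 3, so 27·2 + 1 = 55.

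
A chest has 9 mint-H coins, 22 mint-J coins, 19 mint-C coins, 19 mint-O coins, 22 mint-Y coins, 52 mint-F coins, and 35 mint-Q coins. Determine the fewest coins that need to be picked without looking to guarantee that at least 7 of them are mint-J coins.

In the worst case for collecting mint-J coins, every non-mint-J coin comes out first.
There are 9 + 19 + 19 + 22 + 52 + 35 = 156 non-mint-J coins altogether.
After those, each further coin must be mint-J, so 156 + 7 = 163 draws guarantee 7 mint-J coins.

163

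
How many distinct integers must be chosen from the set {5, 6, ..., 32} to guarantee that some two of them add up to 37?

Group the elements by complementary pair {x, 37−x}: {5,32}, {6,31}, {7,30}, …, giving 14 two-element pairs.
Pigeonhole: treating each of those 14 groups as a pigeonhole, one can pick one integer per group — 14 integers — with no two summing to 37.
The 15th integer lands in an occupied pair, forcing a sum of 37.

15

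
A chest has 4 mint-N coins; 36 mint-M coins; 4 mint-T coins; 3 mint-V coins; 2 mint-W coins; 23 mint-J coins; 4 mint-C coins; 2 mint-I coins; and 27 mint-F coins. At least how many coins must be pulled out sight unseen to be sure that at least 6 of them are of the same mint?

35

Put each drawn coin into a box by mint. The largest draw with every box below 6 takes min(count, 5) from each mint; mints with fewer than 5 contribute all they have.
Σ min(cᵢ, 5) = 4 + 5 + 4 + 3 + 2 + 5 + 4 + 2 + 5 = 34.
Draw number 34 + 1 = 35 must push one box to 6.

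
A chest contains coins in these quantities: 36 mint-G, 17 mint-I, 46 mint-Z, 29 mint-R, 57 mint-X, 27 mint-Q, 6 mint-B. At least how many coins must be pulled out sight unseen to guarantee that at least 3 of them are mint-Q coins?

194

In the worst case for collecting mint-Q coins, every non-mint-Q coin comes out first.
There are 36 + 17 + 46 + 29 + 57 + 6 = 191 non-mint-Q coins altogether.
After those, each further coin must be mint-Q, so 191 + 3 = 194 draws guarantee 3 mint-Q coins.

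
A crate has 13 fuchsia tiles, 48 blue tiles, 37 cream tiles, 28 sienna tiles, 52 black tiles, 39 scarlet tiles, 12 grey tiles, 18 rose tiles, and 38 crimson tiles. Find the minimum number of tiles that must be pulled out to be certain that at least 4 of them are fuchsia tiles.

In the worst case for collecting fuchsia tiles, every non-fuchsia tile comes out first.
There are 48 + 37 + 28 + 52 + 39 + 12 + 18 + 38 = 272 non-fuchsia tiles altogether.
After those, each further tile must be fuchsia, so 272 + 4 = 276 draws guarantee 4 fuchsia tiles.

276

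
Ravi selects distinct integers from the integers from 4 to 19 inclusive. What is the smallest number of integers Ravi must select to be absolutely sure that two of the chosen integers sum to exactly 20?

11

Group the elements by complementary pair {x, 20−x}: {4,16}, {5,15}, {6,14}, …, giving 6 two-element pairs, the single value 10 (it cannot pair with itself since the integers are distinct), and 3 integers whose partner 20−x falls outside [4,19].
By the pigeonhole principle, treating each of those 10 groups as a pigeonhole, one can pick one integer per group — 10 integers — with no two summing to 20.
The 11th integer lands in an occupied pair, forcing a sum of 20.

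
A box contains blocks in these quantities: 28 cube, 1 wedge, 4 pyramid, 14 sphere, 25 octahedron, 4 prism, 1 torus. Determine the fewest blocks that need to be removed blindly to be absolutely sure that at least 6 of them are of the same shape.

The 7 shapes are the holes; the blocks drawn are the pigeons.
To avoid 6 of any one shape, the worst case takes at most 5 of each shape, or every block of a shape that has fewer than 5.
That gives 5 + 1 + 4 + 5 + 5 + 4 + 1 = 25 blocks with no shape reaching 6.
The next block forces some shape to 6, so 25 + 1 = 26.

26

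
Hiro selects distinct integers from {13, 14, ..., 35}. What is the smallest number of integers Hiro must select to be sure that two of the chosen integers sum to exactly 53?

15

Two chosen integers sum to 53 exactly when both halves of some pair {x, 53−x} with 18 ≤ x ≤ 53−x ≤ 35 are chosen — 9 such pairs.
The remaining 5 elements (those with no distinct partner in range) can never complete a 53-sum, so the worst case takes all of them and one from each pair: 5 + 9 = 14.
Pigeonhole: the 15th integer has to be the second member of some pair, so 14 + 1 = 15.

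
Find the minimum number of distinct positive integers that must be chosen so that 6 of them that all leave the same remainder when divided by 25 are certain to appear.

Pigeonhole: the 25 residue classes mod 25 are the pigeonholes.
With 125 integers one could put 5 in each residue class and have no class reach 6.
The 126th integer pushes some class to 6, so 25·5 + 1 = 126.

126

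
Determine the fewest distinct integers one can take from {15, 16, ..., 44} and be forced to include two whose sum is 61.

Group the elements by complementary pair {x, 61−x}: {17,44}, {18,43}, {19,42}, …, giving 14 two-element pairs and 2 integers whose partner 61−x falls outside [15,44].
Treating each of those 16 groups as a pigeonhole, one can pick one integer per group — 16 integers — with no two summing to 61.
The 17th integer lands in an occupied pair, forcing a sum of 61.

17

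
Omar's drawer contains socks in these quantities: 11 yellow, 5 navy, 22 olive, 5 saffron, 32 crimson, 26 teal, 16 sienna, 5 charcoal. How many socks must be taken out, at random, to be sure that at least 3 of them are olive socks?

103

In the worst case for collecting olive socks, every non-olive sock comes out first.
There are 11 + 5 + 5 + 32 + 26 + 16 + 5 = 100 non-olive socks altogether.
After those, each further sock must be olive, so 100 + 3 = 103 draws guarantee 3 olive socks.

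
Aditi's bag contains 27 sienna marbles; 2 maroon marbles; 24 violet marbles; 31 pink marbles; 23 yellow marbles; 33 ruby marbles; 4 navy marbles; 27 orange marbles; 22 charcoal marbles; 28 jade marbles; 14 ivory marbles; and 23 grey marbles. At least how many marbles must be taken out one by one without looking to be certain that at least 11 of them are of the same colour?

107

By pigeonhole, the 12 colours are the holes; the marbles drawn are the pigeons.
To avoid 11 of any one colour, the worst case takes at most 10 of each colour, or every marble of a colour that has fewer than 10.
That gives 10 + 2 + 10 + 10 + 10 + 10 + 4 + 10 + 10 + 10 + 10 + 10 = 106 marbles with no colour reaching 11.
The next marble forces some colour to 11, so 106 + 1 = 107.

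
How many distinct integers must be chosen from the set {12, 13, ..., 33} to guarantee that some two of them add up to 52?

16

A set avoiding the sum 52 can contain at most one of each pair {x, 52−x}, plus the 8 elements whose complement lies outside the range or equal to its own complement.
The integers 12, …, 26 (15 of them) are such a set: any two sum to at least 12+13 = 25 and at most 25+26 = 51 < 52.
Any 16th integer completes one of the 7 pairs, so 16 choices force a sum of 52.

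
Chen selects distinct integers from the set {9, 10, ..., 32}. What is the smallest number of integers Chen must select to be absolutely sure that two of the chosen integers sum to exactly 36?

Two chosen integers sum to 36 exactly when both halves of some pair {x, 36−x} with 9 ≤ x ≤ 36−x ≤ 27 are chosen — 9 such pairs.
The remaining 6 elements (those with no distinct partner in range) can never complete a 36-sum, so the worst case takes all of them and one from each pair: 6 + 9 = 15.
The 16th integer has to be the second member of some pair, so 15 + 1 = 16.

16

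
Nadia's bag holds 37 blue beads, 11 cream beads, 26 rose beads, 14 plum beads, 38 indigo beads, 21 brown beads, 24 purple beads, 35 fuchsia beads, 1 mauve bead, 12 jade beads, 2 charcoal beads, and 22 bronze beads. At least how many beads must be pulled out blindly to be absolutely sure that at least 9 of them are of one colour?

Put each drawn bead into a box by colour. The largest draw with every box below 9 takes min(count, 8) from each colour; colours with fewer than 8 contribute all they have.
Σ min(cᵢ, 8) = 8 + 8 + 8 + 8 + 8 + 8 + 8 + 8 + 1 + 8 + 2 + 8 = 83.
Draw number 83 + 1 = 84 must push one box to 9.

84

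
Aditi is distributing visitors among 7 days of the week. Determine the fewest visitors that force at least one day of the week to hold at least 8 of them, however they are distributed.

With 49 visitors one could put exactly 7 in each of the 7 days of the week, and no day of the week would reach 8.
Pigeonhole: one more visitor must land in a day of the week that already has 7, giving it 8.
So 7 × 7 + 1 = 50 visitors are required.

50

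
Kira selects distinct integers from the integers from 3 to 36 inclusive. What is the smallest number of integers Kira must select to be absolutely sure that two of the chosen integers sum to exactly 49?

Two chosen integers sum to 49 exactly when both halves of some pair {x, 49−x} with 13 ≤ x ≤ 49−x ≤ 36 are chosen — 12 such pairs.
The remaining 10 elements (those with no distinct partner in range) can never complete a 49-sum, so the worst case takes all of them and one from each pair: 10 + 12 = 22.
The 23rd integer has to be the second member of some pair, so 22 + 1 = 23.

23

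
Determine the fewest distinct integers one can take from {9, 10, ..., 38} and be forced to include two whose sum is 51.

Two chosen integers sum to 51 exactly when both halves of some pair {x, 51−x} with 13 ≤ x ≤ 51−x ≤ 38 are chosen — 13 such pairs.
The remaining 4 elements (those with no distinct partner in range) can never complete a 51-sum, so the worst case takes all of them and one from each pair: 4 + 13 = 17.
The 18th integer has to be the second member of some pair, so 17 + 1 = 18.

18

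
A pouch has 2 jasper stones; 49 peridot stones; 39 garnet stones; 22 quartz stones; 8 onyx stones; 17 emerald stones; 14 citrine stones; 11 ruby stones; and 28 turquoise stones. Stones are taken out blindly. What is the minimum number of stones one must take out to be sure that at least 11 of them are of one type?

By pigeonhole, put each drawn stone into a box by type. The largest draw with every box below 11 takes min(count, 10) from each type; types with fewer than 10 contribute all they have.
Σ min(cᵢ, 10) = 2 + 10 + 10 + 10 + 8 + 10 + 10 + 10 + 10 = 80.
Draw number 80 + 1 = 81 must push one box to 11.

81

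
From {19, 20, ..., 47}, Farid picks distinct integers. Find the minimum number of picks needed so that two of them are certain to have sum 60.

Group the elements by complementary pair {x, 60−x}: {19,41}, {20,40}, {21,39}, …, giving 11 two-element pairs, the single value 30 (it cannot pair with itself since the integers are distinct), and 6 integers whose partner 60−x falls outside [19,47].
By pigeonhole, treating each of those 18 groups as a pigeonhole, one can pick one integer per group — 18 integers — with no two summing to 60.
The 19th integer lands in an occupied pair, forcing a sum of 60.

19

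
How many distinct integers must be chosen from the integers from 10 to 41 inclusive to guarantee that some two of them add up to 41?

22

A set avoiding the sum 41 can contain at most one of each pair {x, 41−x}, plus the 10 elements whose complement lies outside the range.
The integers 21, …, 41 (21 of them) are such a set: any two sum to at least 21+22 = 43 > 41.
By the pigeonhole principle, any 22nd integer completes one of the 11 pairs, so 22 choices force a sum of 41.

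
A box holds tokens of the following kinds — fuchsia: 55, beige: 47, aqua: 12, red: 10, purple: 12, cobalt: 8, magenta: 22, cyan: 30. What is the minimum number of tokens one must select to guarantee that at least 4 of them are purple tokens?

188

In the worst case for collecting purple tokens, every non-purple token comes out first.
There are 55 + 47 + 12 + 10 + 8 + 22 + 30 = 184 non-purple tokens altogether.
After those, each further token must be purple, so 184 + 4 = 188 draws guarantee 4 purple tokens.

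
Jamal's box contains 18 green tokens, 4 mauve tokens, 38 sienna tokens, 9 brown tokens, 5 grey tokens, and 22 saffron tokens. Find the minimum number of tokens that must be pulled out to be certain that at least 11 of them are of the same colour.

By the pigeonhole principle, put each drawn token into a box by colour. The largest draw with every box below 11 takes min(count, 10) from each colour; colours with fewer than 10 contribute all they have.
Σ min(cᵢ, 10) = 10 + 4 + 10 + 9 + 5 + 10 = 48.
Draw number 48 + 1 = 49 must push one box to 11.

49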